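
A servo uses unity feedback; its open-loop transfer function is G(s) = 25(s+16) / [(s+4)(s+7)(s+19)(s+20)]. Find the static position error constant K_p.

5/133

System type = 0 (no poles at s=0).
K_p = lim_{s→0} G(s) = 25·16 / (4·7·19·20) = 5/133.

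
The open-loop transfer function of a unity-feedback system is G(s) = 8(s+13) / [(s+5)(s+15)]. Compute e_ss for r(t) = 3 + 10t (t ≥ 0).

System type = 0 (no poles at s=0). Treating each term separately:
  • 3: e_ss = 3/(1+K_p) with K_p=104/75 → 225/179.
  • 10t: a type-0 system cannot track it, e_ss → ∞.
The unbounded component dominates.

infinity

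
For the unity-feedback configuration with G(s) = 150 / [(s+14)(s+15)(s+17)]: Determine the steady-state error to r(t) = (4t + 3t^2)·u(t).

infinity

G(s) has no factors of s in the denominator, so the system is type 0. Treating each term separately:
  • 4t: a type-0 system cannot track it, e_ss → ∞.
  • 3t^2: a type-0 system cannot track it, e_ss → ∞.
The unbounded component dominates.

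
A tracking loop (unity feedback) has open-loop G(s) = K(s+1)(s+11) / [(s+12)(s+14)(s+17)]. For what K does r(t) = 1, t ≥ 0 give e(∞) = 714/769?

No free integrators in G(s): this is a type 0 system.
K_p = lim_{s→0} G(s) = K·1·11 / (12·14·17) = (11/2856)·K.
e_ss = 1/(1 + K_p) = 714/769 ⇒ 1 + (11/2856)·K = 769/714 ⇒ K = 20.

20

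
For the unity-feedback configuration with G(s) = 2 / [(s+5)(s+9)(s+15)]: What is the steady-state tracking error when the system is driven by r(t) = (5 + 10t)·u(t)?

No free integrators in G(s): this is a type 0 system. Treating each term separately:
  • 5: e_ss = 5/(1+K_p) with K_p=2/675 → 3375/677.
  • 10t: a type-0 system cannot track it, e_ss → ∞.
The unbounded component dominates.

infinity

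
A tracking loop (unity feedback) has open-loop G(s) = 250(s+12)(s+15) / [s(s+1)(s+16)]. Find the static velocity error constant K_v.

One free integrator in G(s): this is a type 1 system.
K_v = lim_{s→0} s·G(s) = 250·12·15 / (1·16) = 2812.5.

2812.5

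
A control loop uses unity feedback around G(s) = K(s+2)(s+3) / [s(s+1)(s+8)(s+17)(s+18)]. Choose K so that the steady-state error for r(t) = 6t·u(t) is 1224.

One free integrator in G(s): this is a type 1 system.
K_v = lim_{s→0} s·G(s) = K·2·3 / (1·8·17·18) = (1/408)·K.
e_ss = 6/K_v = 1224 ⇒ K_v = 1/204 ⇒ K = (1/204)/(1/408) = 2.

2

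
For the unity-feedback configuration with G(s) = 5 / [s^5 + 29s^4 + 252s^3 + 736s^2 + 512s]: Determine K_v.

Factoring s from the denominator leaves a polynomial with constant term 512, so the system is type 1.
K_v = lim_{s→0} s·G(s) = 5 / 512 = 5/512.

5/512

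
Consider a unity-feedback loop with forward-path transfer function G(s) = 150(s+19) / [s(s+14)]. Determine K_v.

The open loop has one pole at the origin → type 1 system.
K_v = lim_{s→0} s·G(s) = 150·19 / (14) = 1425/7.

1425/7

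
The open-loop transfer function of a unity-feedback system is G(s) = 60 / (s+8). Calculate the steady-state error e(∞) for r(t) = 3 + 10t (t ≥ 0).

infinity

No free integrators in G(s): this is a type 0 system. Treating each term separately:
  • 3: e_ss = 3/(1+K_p) with K_p=7.5 → 6/17.
  • 10t: a type-0 system cannot track it, e_ss → ∞.
The unbounded component dominates.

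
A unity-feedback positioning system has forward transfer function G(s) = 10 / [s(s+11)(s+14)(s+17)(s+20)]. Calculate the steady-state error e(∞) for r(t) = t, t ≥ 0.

The open loop has one pole at the origin → type 1 system.
K_v = lim_{s→0} s·G(s) = 10 / (11·14·17·20) = 1/5236.
e_ss = 1/K_v = 1/(1/5236) = 5236.

5236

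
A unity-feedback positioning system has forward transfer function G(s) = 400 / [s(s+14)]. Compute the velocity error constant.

One free integrator in G(s): this is a type 1 system.
K_v = lim_{s→0} s·G(s) = 400 / (14) = 200/7.

200/7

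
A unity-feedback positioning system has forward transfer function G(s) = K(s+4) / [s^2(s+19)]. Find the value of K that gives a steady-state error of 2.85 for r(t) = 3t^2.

10

The open loop has two poles at the origin → type 2 system.
K_a = lim_{s→0} s^2·G(s) = K·4 / (19) = (4/19)·K.
e_ss = 6/K_a = 2.85 ⇒ K_a = 40/19 ⇒ K = (40/19)/(4/19) = 10.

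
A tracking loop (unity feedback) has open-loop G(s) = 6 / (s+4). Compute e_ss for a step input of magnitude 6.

2.4

G(s) has no factors of s in the denominator, so the system is type 0.
K_p = lim_{s→0} G(s) = 6 / (4) = 1.5.
e_ss = 6/(1 + K_p) = 6/2.5 = 2.4.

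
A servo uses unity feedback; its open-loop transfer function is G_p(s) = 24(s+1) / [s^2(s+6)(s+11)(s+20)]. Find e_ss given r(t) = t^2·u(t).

110

G_p(s) has two factors of s in the denominator, so the system is type 2.
K_a = lim_{s→0} s^2·G_p(s) = 24·1 / (6·11·20) = 1/55.
r(t) = t^2 gives R(s) = 2/s^3.
e_ss = 2/K_a = 2/(1/55) = 110.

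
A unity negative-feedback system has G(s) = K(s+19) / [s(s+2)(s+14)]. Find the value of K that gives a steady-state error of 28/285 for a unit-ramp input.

G(s) has one factor of s in the denominator, so the system is type 1.
K_v = lim_{s→0} s·G(s) = K·19 / (2·14) = (19/28)·K.
e_ss = 1/K_v = 28/285 ⇒ K_v = 285/28 ⇒ K = (285/28)/(19/28) = 15.

15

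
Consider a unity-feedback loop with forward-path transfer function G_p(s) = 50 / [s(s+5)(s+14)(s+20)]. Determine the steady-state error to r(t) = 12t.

336

System type = 1 (one pole at s=0).
K_v = lim_{s→0} s·G_p(s) = 50 / (5·14·20) = 1/28.
e_ss = 12/K_v = 12/(1/28) = 336.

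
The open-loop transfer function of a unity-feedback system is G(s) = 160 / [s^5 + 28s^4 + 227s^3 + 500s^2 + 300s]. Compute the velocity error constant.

Factoring s from the denominator leaves a polynomial with constant term 300, so the system is type 1.
K_v = lim_{s→0} s·G(s) = 160 / 300 = 8/15.

8/15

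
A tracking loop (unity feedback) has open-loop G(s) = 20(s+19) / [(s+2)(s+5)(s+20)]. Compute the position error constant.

System type = 0 (no poles at s=0).
K_p = lim_{s→0} G(s) = 20·19 / (2·5·20) = 1.9.

1.9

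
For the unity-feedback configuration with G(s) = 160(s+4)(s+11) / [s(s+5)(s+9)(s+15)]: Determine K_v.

1408/135

G(s) has one factor of s in the denominator, so the system is type 1.
K_v = lim_{s→0} s·G(s) = 160·4·11 / (5·9·15) = 1408/135.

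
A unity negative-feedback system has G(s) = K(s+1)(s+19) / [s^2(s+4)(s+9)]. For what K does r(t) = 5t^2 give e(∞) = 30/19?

12

Two free integrators in G(s): this is a type 2 system.
K_a = lim_{s→0} s^2·G(s) = K·1·19 / (4·9) = (19/36)·K.
e_ss = 10/K_a = 30/19 ⇒ K_a = 19/3 ⇒ K = (19/3)/(19/36) = 12.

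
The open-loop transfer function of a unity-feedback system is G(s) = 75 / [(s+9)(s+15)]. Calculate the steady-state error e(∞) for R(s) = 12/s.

The open loop has no poles at the origin → type 0 system.
K_p = lim_{s→0} G(s) = 75 / (9·15) = 5/9.
e_ss = 12/(1 + K_p) = 12/(14/9) = 54/7.

54/7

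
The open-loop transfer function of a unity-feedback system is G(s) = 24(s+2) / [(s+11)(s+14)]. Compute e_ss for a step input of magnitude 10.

770/101

G(s) has no factors of s in the denominator, so the system is type 0.
K_p = lim_{s→0} G(s) = 24·2 / (11·14) = 24/77.
e_ss = 10/(1 + K_p) = 10/(101/77) = 770/101.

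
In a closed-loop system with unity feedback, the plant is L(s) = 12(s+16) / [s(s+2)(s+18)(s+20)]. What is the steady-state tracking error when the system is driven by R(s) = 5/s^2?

18.75

L(s) has one factor of s in the denominator, so the system is type 1.
K_v = lim_{s→0} s·L(s) = 12·16 / (2·18·20) = 4/15.
e_ss = 5/K_v = 5/(4/15) = 18.75.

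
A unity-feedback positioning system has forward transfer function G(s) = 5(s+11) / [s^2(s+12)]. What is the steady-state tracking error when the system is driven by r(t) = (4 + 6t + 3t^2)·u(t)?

72/55

The open loop has two poles at the origin → type 2 system. Taking each input component in turn:
  • 4: tracked with zero error.
  • 6t: tracked with zero error.
  • 3t^2: e_ss = 6/K_a with K_a=55/12 → 72/55.
Total e_ss = 72/55.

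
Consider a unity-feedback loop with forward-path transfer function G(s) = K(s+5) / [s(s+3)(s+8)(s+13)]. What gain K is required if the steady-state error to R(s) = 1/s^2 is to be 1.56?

System type = 1 (one pole at s=0).
K_v = lim_{s→0} s·G(s) = K·5 / (3·8·13) = (5/312)·K.
e_ss = 1/K_v = 1.56 ⇒ K_v = 25/39 ⇒ K = (25/39)/(5/312) = 40.

40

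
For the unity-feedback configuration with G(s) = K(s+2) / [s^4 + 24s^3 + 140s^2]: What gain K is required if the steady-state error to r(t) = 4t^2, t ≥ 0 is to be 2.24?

250

The denominator has no term below 140s^2 — 2 poles at s=0, type 2.
K_a = lim_{s→0} s^2·G(s) = K·2 / 140 = (1/70)·K.
e_ss = 8/K_a = 2.24 ⇒ K_a = 25/7 ⇒ K = (25/7)/(1/70) = 250.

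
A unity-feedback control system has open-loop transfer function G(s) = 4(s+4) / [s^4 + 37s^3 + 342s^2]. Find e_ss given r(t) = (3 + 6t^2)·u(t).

256.5

The denominator has no term below 342s^2 — 2 poles at s=0, type 2. Treating each term separately:
  • 3: tracked with zero error.
  • 6t^2: e_ss = 12/K_a with K_a=8/171 → 256.5.
Total e_ss = 256.5.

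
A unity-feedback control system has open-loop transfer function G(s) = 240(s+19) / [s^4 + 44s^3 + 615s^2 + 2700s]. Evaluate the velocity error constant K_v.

The denominator has no term below 2700s — 1 pole at s=0, type 1.
K_v = lim_{s→0} s·G(s) = 240·19 / 2700 = 76/45.

76/45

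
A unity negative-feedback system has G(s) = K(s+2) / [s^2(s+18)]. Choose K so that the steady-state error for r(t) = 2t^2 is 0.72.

Two free integrators in G(s): this is a type 2 system.
K_a = lim_{s→0} s^2·G(s) = K·2 / (18) = (1/9)·K.
e_ss = 4/K_a = 0.72 ⇒ K_a = 50/9 ⇒ K = (50/9)/(1/9) = 50.

50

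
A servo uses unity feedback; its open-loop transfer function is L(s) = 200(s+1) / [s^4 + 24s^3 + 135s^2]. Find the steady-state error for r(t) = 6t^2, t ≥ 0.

Lowest-order denominator term is 135s^2, so the open loop has 2 poles at the origin → type 2 system.
K_a = lim_{s→0} s^2·L(s) = 200·1 / 135 = 40/27.
r(t) = 6t^2 gives R(s) = 12/s^3.
e_ss = 12/K_a = 12/(40/27) = 8.1.

8.1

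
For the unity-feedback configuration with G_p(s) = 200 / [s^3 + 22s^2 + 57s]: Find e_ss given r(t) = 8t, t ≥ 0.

Factoring s from the denominator leaves a polynomial with constant term 57, so the system is type 1.
K_v = lim_{s→0} s·G_p(s) = 200 / 57 = 200/57.
e_ss = 8/K_v = 8/(200/57) = 2.28.

2.28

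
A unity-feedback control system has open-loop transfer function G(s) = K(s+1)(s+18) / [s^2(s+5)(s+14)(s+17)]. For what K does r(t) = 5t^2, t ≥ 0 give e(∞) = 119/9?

System type = 2 (two poles at s=0).
K_a = lim_{s→0} s^2·G(s) = K·1·18 / (5·14·17) = (9/595)·K.
e_ss = 10/K_a = 119/9 ⇒ K_a = 90/119 ⇒ K = (90/119)/(9/595) = 50.

50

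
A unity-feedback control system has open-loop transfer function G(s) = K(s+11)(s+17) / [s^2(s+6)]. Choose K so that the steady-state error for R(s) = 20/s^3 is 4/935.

Two free integrators in G(s): this is a type 2 system.
K_a = lim_{s→0} s^2·G(s) = K·11·17 / (6) = (187/6)·K.
e_ss = 20/K_a = 4/935 ⇒ K_a = 4675 ⇒ K = 4675/(187/6) = 150.

150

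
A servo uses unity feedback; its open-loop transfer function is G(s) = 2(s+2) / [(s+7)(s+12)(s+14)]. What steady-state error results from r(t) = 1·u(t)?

The open loop has no poles at the origin → type 0 system.
K_p = lim_{s→0} G(s) = 2·2 / (7·12·14) = 1/294.
e_ss = 1/(1 + K_p) = 1/(295/294) = 294/295.

294/295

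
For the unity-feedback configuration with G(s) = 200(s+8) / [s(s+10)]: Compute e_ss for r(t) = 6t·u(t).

0.0375

The open loop has one pole at the origin → type 1 system.
K_v = lim_{s→0} s·G(s) = 200·8 / (10) = 160.
e_ss = 6/K_v = 6/160 = 0.0375.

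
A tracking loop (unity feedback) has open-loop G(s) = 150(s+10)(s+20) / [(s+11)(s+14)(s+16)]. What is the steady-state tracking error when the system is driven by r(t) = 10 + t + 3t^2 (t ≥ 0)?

infinity

G(s) has no factors of s in the denominator, so the system is type 0. By superposition:
  • 10: e_ss = 10/(1+K_p) with K_p=1875/154 → 1540/2029.
  • t: a type-0 system cannot track it, e_ss → ∞.
  • 3t^2: a type-0 system cannot track it, e_ss → ∞.
The unbounded component dominates.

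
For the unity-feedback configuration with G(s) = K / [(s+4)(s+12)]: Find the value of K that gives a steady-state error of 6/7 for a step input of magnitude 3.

120

No free integrators in G(s): this is a type 0 system.
K_p = lim_{s→0} G(s) = K / (4·12) = (1/48)·K.
e_ss = 3/(1 + K_p) = 6/7 ⇒ 1 + (1/48)·K = 3.5 ⇒ K = 120.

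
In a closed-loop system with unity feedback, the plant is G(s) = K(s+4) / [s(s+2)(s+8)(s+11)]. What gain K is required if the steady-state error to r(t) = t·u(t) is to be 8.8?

One free integrator in G(s): this is a type 1 system.
K_v = lim_{s→0} s·G(s) = K·4 / (2·8·11) = (1/44)·K.
e_ss = 1/K_v = 8.8 ⇒ K_v = 5/44 ⇒ K = (5/44)/(1/44) = 5.

5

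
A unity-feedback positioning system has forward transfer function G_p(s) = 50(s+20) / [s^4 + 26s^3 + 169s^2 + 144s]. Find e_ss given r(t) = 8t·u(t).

The denominator has no term below 144s — 1 pole at s=0, type 1.
K_v = lim_{s→0} s·G_p(s) = 50·20 / 144 = 125/18.
e_ss = 8/K_v = 8/(125/18) = 1.152.

1.152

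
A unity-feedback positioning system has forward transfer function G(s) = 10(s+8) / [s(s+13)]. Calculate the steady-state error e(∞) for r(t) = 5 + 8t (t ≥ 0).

1.3

The open loop has one pole at the origin → type 1 system. By superposition:
  • 5: tracked with zero error.
  • 8t: e_ss = 8/K_v with K_v=80/13 → 1.3.
Total e_ss = 1.3.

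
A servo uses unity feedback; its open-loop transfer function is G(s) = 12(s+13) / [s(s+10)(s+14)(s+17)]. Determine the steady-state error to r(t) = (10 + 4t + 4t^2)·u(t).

infinity

System type = 1 (one pole at s=0). Taking each input component in turn:
  • 10: tracked with zero error.
  • 4t: e_ss = 4/K_v with K_v=39/595 → 2380/39.
  • 4t^2: a type-1 system cannot track it, e_ss → ∞.
The unbounded component dominates.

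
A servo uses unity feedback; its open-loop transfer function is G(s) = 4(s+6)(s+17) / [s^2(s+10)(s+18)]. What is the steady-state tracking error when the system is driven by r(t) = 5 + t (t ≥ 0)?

0

G(s) has two factors of s in the denominator, so the system is type 2. Taking each input component in turn:
  • 5: tracked with zero error.
  • t: tracked with zero error.
Total e_ss = 0.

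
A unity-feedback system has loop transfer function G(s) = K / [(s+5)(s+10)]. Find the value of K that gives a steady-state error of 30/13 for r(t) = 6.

System type = 0 (no poles at s=0).
K_p = lim_{s→0} G(s) = K / (5·10) = 0.02·K.
e_ss = 6/(1 + K_p) = 30/13 ⇒ 1 + 0.02·K = 2.6 ⇒ K = 80.

80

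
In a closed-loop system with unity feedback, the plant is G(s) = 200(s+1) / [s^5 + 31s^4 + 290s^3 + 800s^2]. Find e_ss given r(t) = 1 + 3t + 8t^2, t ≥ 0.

64

Lowest-order denominator term is 800s^2, so the open loop has 2 poles at the origin → type 2 system. By superposition:
  • 1: tracked with zero error.
  • 3t: tracked with zero error.
  • 8t^2: e_ss = 16/K_a with K_a=0.25 → 64.
Total e_ss = 64.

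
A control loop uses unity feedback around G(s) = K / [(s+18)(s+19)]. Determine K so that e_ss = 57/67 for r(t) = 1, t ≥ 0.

60

The open loop has no poles at the origin → type 0 system.
K_p = lim_{s→0} G(s) = K / (18·19) = (1/342)·K.
e_ss = 1/(1 + K_p) = 57/67 ⇒ 1 + (1/342)·K = 67/57 ⇒ K = 60.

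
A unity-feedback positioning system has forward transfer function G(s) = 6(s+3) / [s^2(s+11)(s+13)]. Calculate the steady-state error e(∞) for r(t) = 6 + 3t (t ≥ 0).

Two free integrators in G(s): this is a type 2 system. Taking each input component in turn:
  • 6: tracked with zero error.
  • 3t: tracked with zero error.
Total e_ss = 0.

0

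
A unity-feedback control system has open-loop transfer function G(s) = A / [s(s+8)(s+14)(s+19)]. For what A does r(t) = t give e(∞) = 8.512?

250

The open loop has one pole at the origin → type 1 system.
K_v = lim_{s→0} s·G(s) = A / (8·14·19) = (1/2128)·A.
e_ss = 1/K_v = 8.512 ⇒ K_v = 125/1064 ⇒ A = (125/1064)/(1/2128) = 250.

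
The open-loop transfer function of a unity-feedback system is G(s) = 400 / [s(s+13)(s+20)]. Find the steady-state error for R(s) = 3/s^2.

1.95

One free integrator in G(s): this is a type 1 system.
K_v = lim_{s→0} s·G(s) = 400 / (13·20) = 20/13.
e_ss = 3/K_v = 3/(20/13) = 1.95.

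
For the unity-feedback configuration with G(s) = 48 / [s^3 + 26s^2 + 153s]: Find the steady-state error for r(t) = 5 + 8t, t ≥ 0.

25.5

Factoring s from the denominator leaves a polynomial with constant term 153, so the system is type 1. Taking each input component in turn:
  • 5: tracked with zero error.
  • 8t: e_ss = 8/K_v with K_v=16/51 → 25.5.
Total e_ss = 25.5.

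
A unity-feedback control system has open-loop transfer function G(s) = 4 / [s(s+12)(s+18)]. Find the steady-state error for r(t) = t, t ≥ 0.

G(s) has one factor of s in the denominator, so the system is type 1.
K_v = lim_{s→0} s·G(s) = 4 / (12·18) = 1/54.
e_ss = 1/K_v = 1/(1/54) = 54.

54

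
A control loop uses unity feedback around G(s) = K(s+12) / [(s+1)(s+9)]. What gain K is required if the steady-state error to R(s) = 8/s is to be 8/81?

The open loop has no poles at the origin → type 0 system.
K_p = lim_{s→0} G(s) = K·12 / (1·9) = (4/3)·K.
e_ss = 8/(1 + K_p) = 8/81 ⇒ 1 + (4/3)·K = 81 ⇒ K = 60.

60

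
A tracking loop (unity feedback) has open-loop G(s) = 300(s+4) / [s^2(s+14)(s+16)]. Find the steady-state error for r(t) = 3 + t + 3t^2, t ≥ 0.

1.12

Two free integrators in G(s): this is a type 2 system. Treating each term separately:
  • 3: tracked with zero error.
  • t: tracked with zero error.
  • 3t^2: e_ss = 6/K_a with K_a=75/14 → 1.12.
Total e_ss = 1.12.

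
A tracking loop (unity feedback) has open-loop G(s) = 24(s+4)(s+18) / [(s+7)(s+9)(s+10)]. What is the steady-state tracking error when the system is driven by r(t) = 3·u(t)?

105/131

No free integrators in G(s): this is a type 0 system.
K_p = lim_{s→0} G(s) = 24·4·18 / (7·9·10) = 96/35.
e_ss = 3/(1 + K_p) = 3/(131/35) = 105/131.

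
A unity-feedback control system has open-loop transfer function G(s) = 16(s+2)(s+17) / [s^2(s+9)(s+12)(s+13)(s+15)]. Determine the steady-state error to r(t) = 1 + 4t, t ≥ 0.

Two free integrators in G(s): this is a type 2 system. Treating each term separately:
  • 1: tracked with zero error.
  • 4t: tracked with zero error.
Total e_ss = 0.

0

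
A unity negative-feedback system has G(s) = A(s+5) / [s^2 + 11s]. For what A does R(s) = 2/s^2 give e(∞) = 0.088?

50

Lowest-order denominator term is 11s, so the open loop has 1 pole at the origin → type 1 system.
K_v = lim_{s→0} s·G(s) = A·5 / 11 = (5/11)·A.
e_ss = 2/K_v = 0.088 ⇒ K_v = 250/11 ⇒ A = (250/11)/(5/11) = 50.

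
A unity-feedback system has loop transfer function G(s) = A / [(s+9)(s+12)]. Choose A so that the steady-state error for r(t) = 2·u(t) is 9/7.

System type = 0 (no poles at s=0).
K_p = lim_{s→0} G(s) = A / (9·12) = (1/108)·A.
e_ss = 2/(1 + K_p) = 9/7 ⇒ 1 + (1/108)·A = 14/9 ⇒ A = 60.

60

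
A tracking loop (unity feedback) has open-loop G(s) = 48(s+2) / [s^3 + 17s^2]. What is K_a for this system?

Factoring s^2 from the denominator leaves a polynomial with constant term 17, so the system is type 2.
K_a = lim_{s→0} s^2·G(s) = 48·2 / 17 = 96/17.

96/17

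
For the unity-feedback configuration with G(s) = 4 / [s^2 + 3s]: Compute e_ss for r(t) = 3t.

Factoring s from the denominator leaves a polynomial with constant term 3, so the system is type 1.
K_v = lim_{s→0} s·G(s) = 4 / 3 = 4/3.
e_ss = 3/K_v = 3/(4/3) = 2.25.

2.25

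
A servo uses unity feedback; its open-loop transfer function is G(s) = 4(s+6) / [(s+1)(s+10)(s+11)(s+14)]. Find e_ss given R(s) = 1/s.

No free integrators in G(s): this is a type 0 system.
K_p = lim_{s→0} G(s) = 4·6 / (1·10·11·14) = 6/385.
e_ss = 1/(1 + K_p) = 1/(391/385) = 385/391.

385/391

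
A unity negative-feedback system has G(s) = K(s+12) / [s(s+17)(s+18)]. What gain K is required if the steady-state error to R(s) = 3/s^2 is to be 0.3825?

200

G(s) has one factor of s in the denominator, so the system is type 1.
K_v = lim_{s→0} s·G(s) = K·12 / (17·18) = (2/51)·K.
e_ss = 3/K_v = 0.3825 ⇒ K_v = 400/51 ⇒ K = (400/51)/(2/51) = 200.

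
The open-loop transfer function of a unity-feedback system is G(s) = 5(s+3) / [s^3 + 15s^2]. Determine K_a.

The denominator has no term below 15s^2 — 2 poles at s=0, type 2.
K_a = lim_{s→0} s^2·G(s) = 5·3 / 15 = 1.

1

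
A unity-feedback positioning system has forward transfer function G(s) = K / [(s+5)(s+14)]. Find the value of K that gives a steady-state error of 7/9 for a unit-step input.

G(s) has no factors of s in the denominator, so the system is type 0.
K_p = lim_{s→0} G(s) = K / (5·14) = (1/70)·K.
e_ss = 1/(1 + K_p) = 7/9 ⇒ 1 + (1/70)·K = 9/7 ⇒ K = 20.

20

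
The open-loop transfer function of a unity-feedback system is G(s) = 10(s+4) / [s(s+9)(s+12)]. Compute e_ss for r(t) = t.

The open loop has one pole at the origin → type 1 system.
K_v = lim_{s→0} s·G(s) = 10·4 / (9·12) = 10/27.
e_ss = 1/K_v = 1/(10/27) = 2.7.

2.7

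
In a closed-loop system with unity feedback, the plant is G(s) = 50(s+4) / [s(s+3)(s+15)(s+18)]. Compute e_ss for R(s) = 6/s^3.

System type = 1 (one pole at s=0).
For a type-1 system K_a = 0, so e_ss to a parabolic input is unbounded.

infinity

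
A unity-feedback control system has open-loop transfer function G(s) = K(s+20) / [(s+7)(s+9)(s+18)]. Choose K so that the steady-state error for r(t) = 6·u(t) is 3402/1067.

The open loop has no poles at the origin → type 0 system.
K_p = lim_{s→0} G(s) = K·20 / (7·9·18) = (10/567)·K.
e_ss = 6/(1 + K_p) = 3402/1067 ⇒ 1 + (10/567)·K = 1067/567 ⇒ K = 50.

50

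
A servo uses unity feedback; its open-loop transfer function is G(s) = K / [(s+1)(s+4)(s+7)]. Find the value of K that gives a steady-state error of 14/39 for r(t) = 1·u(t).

The open loop has no poles at the origin → type 0 system.
K_p = lim_{s→0} G(s) = K / (1·4·7) = (1/28)·K.
e_ss = 1/(1 + K_p) = 14/39 ⇒ 1 + (1/28)·K = 39/14 ⇒ K = 50.

50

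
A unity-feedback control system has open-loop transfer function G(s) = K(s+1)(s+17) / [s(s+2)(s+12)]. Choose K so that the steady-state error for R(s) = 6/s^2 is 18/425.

G(s) has one factor of s in the denominator, so the system is type 1.
K_v = lim_{s→0} s·G(s) = K·1·17 / (2·12) = (17/24)·K.
e_ss = 6/K_v = 18/425 ⇒ K_v = 425/3 ⇒ K = (425/3)/(17/24) = 200.

200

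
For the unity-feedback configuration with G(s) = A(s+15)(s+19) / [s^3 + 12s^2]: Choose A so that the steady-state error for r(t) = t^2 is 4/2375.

Lowest-order denominator term is 12s^2, so the open loop has 2 poles at the origin → type 2 system.
K_a = lim_{s→0} s^2·G(s) = A·15·19 / 12 = 23.75·A.
e_ss = 2/K_a = 4/2375 ⇒ K_a = 1187.5 ⇒ A = 1187.5/23.75 = 50.

50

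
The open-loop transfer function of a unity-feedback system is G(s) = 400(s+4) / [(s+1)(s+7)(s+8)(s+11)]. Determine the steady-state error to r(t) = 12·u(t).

924/277

No free integrators in G(s): this is a type 0 system.
K_p = lim_{s→0} G(s) = 400·4 / (1·7·8·11) = 200/77.
e_ss = 12/(1 + K_p) = 12/(277/77) = 924/277.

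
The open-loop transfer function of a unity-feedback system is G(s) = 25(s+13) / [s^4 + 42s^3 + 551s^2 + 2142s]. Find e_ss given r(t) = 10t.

4284/65

Lowest-order denominator term is 2142s, so the open loop has 1 pole at the origin → type 1 system.
K_v = lim_{s→0} s·G(s) = 25·13 / 2142 = 325/2142.
e_ss = 10/K_v = 10/(325/2142) = 4284/65.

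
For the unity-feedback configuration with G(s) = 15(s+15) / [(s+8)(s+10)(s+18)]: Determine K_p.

5/32

No free integrators in G(s): this is a type 0 system.
K_p = lim_{s→0} G(s) = 15·15 / (8·10·18) = 5/32.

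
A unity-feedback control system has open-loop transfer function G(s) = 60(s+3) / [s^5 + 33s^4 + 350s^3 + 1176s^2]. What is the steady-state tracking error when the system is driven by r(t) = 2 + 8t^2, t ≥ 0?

Factoring s^2 from the denominator leaves a polynomial with constant term 1176, so the system is type 2. Treating each term separately:
  • 2: tracked with zero error.
  • 8t^2: e_ss = 16/K_a with K_a=15/98 → 1568/15.
Total e_ss = 1568/15.

1568/15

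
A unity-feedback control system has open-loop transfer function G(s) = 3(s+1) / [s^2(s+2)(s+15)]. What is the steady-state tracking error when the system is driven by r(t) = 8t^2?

160

System type = 2 (two poles at s=0).
K_a = lim_{s→0} s^2·G(s) = 3·1 / (2·15) = 0.1.
r(t) = 8t^2 gives R(s) = 16/s^3.
e_ss = 16/K_a = 16/0.1 = 160.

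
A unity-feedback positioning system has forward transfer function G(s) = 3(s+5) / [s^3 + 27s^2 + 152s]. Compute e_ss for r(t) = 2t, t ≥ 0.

Lowest-order denominator term is 152s, so the open loop has 1 pole at the origin → type 1 system.
K_v = lim_{s→0} s·G(s) = 3·5 / 152 = 15/152.
e_ss = 2/K_v = 2/(15/152) = 304/15.

304/15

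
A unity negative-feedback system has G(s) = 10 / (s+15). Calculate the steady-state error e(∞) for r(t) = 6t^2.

infinity

No free integrators in G(s): this is a type 0 system.
For a type-0 system K_a = 0, so e_ss to a parabolic input is unbounded.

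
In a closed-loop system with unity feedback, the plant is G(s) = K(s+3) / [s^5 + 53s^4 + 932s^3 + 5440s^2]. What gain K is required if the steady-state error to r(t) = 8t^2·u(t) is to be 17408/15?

The denominator has no term below 5440s^2 — 2 poles at s=0, type 2.
K_a = lim_{s→0} s^2·G(s) = K·3 / 5440 = (3/5440)·K.
e_ss = 16/K_a = 17408/15 ⇒ K_a = 15/1088 ⇒ K = (15/1088)/(3/5440) = 25.

25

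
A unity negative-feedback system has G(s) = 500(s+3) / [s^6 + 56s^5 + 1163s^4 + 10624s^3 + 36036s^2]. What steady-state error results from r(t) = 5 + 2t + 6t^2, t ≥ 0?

Factoring s^2 from the denominator leaves a polynomial with constant term 36036, so the system is type 2. Taking each input component in turn:
  • 5: tracked with zero error.
  • 2t: tracked with zero error.
  • 6t^2: e_ss = 12/K_a with K_a=125/3003 → 288.288.
Total e_ss = 288.288.

288.288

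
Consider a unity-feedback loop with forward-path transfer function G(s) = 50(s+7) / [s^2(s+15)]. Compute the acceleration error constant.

70/3

Two free integrators in G(s): this is a type 2 system.
K_a = lim_{s→0} s^2·G(s) = 50·7 / (15) = 70/3.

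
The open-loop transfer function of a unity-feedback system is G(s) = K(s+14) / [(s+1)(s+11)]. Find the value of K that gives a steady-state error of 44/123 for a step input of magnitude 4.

G(s) has no factors of s in the denominator, so the system is type 0.
K_p = lim_{s→0} G(s) = K·14 / (1·11) = (14/11)·K.
e_ss = 4/(1 + K_p) = 44/123 ⇒ 1 + (14/11)·K = 123/11 ⇒ K = 8.

8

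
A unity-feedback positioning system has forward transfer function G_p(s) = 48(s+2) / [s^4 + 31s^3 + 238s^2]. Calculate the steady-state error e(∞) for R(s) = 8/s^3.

119/6

The denominator has no term below 238s^2 — 2 poles at s=0, type 2.
K_a = lim_{s→0} s^2·G_p(s) = 48·2 / 238 = 48/119.
r(t) = 4t^2 gives R(s) = 8/s^3.
e_ss = 8/K_a = 8/(48/119) = 119/6.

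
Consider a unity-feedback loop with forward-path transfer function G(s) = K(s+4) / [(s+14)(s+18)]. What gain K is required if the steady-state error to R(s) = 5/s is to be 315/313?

250

The open loop has no poles at the origin → type 0 system.
K_p = lim_{s→0} G(s) = K·4 / (14·18) = (1/63)·K.
e_ss = 5/(1 + K_p) = 315/313 ⇒ 1 + (1/63)·K = 313/63 ⇒ K = 250.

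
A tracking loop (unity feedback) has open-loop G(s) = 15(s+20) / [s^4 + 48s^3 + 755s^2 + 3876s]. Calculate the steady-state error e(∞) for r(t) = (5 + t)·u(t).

12.92

Lowest-order denominator term is 3876s, so the open loop has 1 pole at the origin → type 1 system. Taking each input component in turn:
  • 5: tracked with zero error.
  • t: e_ss = 1/K_v with K_v=25/323 → 12.92.
Total e_ss = 12.92.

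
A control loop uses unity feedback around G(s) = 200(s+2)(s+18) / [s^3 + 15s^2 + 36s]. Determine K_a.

Factoring s from the denominator leaves a polynomial with constant term 36, so the system is type 1.
K_a = lim_{s→0} s^2·G(s) = 0 (the extra factor of s kills the finite limit).

0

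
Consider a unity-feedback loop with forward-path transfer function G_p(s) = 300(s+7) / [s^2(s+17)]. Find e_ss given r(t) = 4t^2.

The open loop has two poles at the origin → type 2 system.
K_a = lim_{s→0} s^2·G_p(s) = 300·7 / (17) = 2100/17.
r(t) = 4t^2 gives R(s) = 8/s^3.
e_ss = 8/K_a = 8/(2100/17) = 34/525.

34/525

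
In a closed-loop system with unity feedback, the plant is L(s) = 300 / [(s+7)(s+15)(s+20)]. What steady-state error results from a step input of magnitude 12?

10.5

No free integrators in L(s): this is a type 0 system.
K_p = lim_{s→0} L(s) = 300 / (7·15·20) = 1/7.
e_ss = 12/(1 + K_p) = 12/(8/7) = 10.5.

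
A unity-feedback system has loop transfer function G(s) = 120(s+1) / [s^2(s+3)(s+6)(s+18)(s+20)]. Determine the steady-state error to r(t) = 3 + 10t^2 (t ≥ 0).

Two free integrators in G(s): this is a type 2 system. Treating each term separately:
  • 3: tracked with zero error.
  • 10t^2: e_ss = 20/K_a with K_a=1/54 → 1080.
Total e_ss = 1080.

1080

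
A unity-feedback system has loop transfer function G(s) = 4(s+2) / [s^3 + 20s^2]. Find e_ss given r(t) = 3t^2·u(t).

15

The denominator has no term below 20s^2 — 2 poles at s=0, type 2.
K_a = lim_{s→0} s^2·G(s) = 4·2 / 20 = 0.4.
r(t) = 3t^2 gives R(s) = 6/s^3.
e_ss = 6/K_a = 6/0.4 = 15.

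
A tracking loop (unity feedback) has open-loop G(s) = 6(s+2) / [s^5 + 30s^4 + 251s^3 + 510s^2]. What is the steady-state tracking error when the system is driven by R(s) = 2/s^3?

The denominator has no term below 510s^2 — 2 poles at s=0, type 2.
K_a = lim_{s→0} s^2·G(s) = 6·2 / 510 = 2/85.
r(t) = t^2 gives R(s) = 2/s^3.
e_ss = 2/K_a = 2/(2/85) = 85.

85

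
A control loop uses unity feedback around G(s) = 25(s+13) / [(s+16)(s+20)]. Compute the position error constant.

System type = 0 (no poles at s=0).
K_p = lim_{s→0} G(s) = 25·13 / (16·20) = 65/64.

65/64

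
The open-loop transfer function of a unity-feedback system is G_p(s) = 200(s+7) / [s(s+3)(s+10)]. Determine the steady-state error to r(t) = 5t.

3/28

The open loop has one pole at the origin → type 1 system.
K_v = lim_{s→0} s·G_p(s) = 200·7 / (3·10) = 140/3.
e_ss = 5/K_v = 5/(140/3) = 3/28.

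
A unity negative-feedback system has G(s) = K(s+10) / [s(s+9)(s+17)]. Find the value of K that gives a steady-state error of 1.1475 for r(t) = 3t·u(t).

One free integrator in G(s): this is a type 1 system.
K_v = lim_{s→0} s·G(s) = K·10 / (9·17) = (10/153)·K.
e_ss = 3/K_v = 1.1475 ⇒ K_v = 400/153 ⇒ K = (400/153)/(10/153) = 40.

40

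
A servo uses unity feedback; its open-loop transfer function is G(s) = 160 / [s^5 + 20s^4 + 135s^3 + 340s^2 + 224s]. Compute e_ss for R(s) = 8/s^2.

Factoring s from the denominator leaves a polynomial with constant term 224, so the system is type 1.
K_v = lim_{s→0} s·G(s) = 160 / 224 = 5/7.
e_ss = 8/K_v = 8/(5/7) = 11.2.

11.2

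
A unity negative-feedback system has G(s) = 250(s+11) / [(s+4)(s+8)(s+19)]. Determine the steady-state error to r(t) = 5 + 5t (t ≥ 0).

G(s) has no factors of s in the denominator, so the system is type 0. Treating each term separately:
  • 5: e_ss = 5/(1+K_p) with K_p=1375/304 → 1520/1679.
  • 5t: a type-0 system cannot track it, e_ss → ∞.
The unbounded component dominates.

infinity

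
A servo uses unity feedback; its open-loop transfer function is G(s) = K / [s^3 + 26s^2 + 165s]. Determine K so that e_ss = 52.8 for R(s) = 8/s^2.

25

The denominator has no term below 165s — 1 pole at s=0, type 1.
K_v = lim_{s→0} s·G(s) = K / 165 = (1/165)·K.
e_ss = 8/K_v = 52.8 ⇒ K_v = 5/33 ⇒ K = (5/33)/(1/165) = 25.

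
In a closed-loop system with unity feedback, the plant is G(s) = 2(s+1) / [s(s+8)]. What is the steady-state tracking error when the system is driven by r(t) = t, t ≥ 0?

G(s) has one factor of s in the denominator, so the system is type 1.
K_v = lim_{s→0} s·G(s) = 2·1 / (8) = 0.25.
e_ss = 1/K_v = 1/0.25 = 4.

4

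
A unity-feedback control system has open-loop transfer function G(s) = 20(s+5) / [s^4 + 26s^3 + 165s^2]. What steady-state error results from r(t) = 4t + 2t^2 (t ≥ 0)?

6.6

Factoring s^2 from the denominator leaves a polynomial with constant term 165, so the system is type 2. Treating each term separately:
  • 4t: tracked with zero error.
  • 2t^2: e_ss = 4/K_a with K_a=20/33 → 6.6.
Total e_ss = 6.6.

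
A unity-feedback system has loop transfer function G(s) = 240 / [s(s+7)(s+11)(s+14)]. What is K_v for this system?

120/539

The open loop has one pole at the origin → type 1 system.
K_v = lim_{s→0} s·G(s) = 240 / (7·11·14) = 120/539.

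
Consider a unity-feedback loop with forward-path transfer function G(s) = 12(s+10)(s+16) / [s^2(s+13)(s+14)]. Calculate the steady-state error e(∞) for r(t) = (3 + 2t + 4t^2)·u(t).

91/120

Two free integrators in G(s): this is a type 2 system. By superposition:
  • 3: tracked with zero error.
  • 2t: tracked with zero error.
  • 4t^2: e_ss = 8/K_a with K_a=960/91 → 91/120.
Total e_ss = 91/120.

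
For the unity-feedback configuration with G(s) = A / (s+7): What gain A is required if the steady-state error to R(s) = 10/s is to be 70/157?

System type = 0 (no poles at s=0).
K_p = lim_{s→0} G(s) = A / (7) = (1/7)·A.
e_ss = 10/(1 + K_p) = 70/157 ⇒ 1 + (1/7)·A = 157/7 ⇒ A = 150.

150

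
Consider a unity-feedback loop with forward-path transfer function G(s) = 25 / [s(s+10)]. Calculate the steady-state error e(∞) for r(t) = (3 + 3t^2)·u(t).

The open loop has one pole at the origin → type 1 system. By superposition:
  • 3: tracked with zero error.
  • 3t^2: a type-1 system cannot track it, e_ss → ∞.
The unbounded component dominates.

infinity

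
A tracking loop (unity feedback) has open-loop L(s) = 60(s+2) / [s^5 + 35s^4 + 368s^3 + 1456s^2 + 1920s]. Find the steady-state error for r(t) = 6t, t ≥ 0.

Factoring s from the denominator leaves a polynomial with constant term 1920, so the system is type 1.
K_v = lim_{s→0} s·L(s) = 60·2 / 1920 = 0.0625.
e_ss = 6/K_v = 6/0.0625 = 96.

96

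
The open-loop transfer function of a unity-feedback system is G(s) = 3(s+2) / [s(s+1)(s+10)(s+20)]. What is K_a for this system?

System type = 1 (one pole at s=0).
K_a = lim_{s→0} s^2·G(s) = 0 (the extra factor of s kills the finite limit).

0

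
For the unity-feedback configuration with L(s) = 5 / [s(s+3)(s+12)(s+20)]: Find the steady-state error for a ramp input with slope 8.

1152

System type = 1 (one pole at s=0).
K_v = lim_{s→0} s·L(s) = 5 / (3·12·20) = 1/144.
e_ss = 8/K_v = 8/(1/144) = 1152.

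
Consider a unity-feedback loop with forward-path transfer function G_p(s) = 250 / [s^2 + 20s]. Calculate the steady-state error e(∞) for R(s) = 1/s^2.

0.08

Lowest-order denominator term is 20s, so the open loop has 1 pole at the origin → type 1 system.
K_v = lim_{s→0} s·G_p(s) = 250 / 20 = 12.5.
e_ss = 1/K_v = 1/12.5 = 0.08.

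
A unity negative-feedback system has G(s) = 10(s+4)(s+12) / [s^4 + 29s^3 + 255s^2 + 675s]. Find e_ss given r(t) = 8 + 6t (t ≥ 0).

8.4375

Lowest-order denominator term is 675s, so the open loop has 1 pole at the origin → type 1 system. By superposition:
  • 8: tracked with zero error.
  • 6t: e_ss = 6/K_v with K_v=32/45 → 8.4375.
Total e_ss = 8.4375.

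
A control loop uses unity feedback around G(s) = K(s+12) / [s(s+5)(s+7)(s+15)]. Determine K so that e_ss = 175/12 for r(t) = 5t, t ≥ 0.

15

The open loop has one pole at the origin → type 1 system.
K_v = lim_{s→0} s·G(s) = K·12 / (5·7·15) = (4/175)·K.
e_ss = 5/K_v = 175/12 ⇒ K_v = 12/35 ⇒ K = (12/35)/(4/175) = 15.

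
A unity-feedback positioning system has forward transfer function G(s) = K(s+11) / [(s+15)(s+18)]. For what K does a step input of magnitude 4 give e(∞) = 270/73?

No free integrators in G(s): this is a type 0 system.
K_p = lim_{s→0} G(s) = K·11 / (15·18) = (11/270)·K.
e_ss = 4/(1 + K_p) = 270/73 ⇒ 1 + (11/270)·K = 146/135 ⇒ K = 2.

2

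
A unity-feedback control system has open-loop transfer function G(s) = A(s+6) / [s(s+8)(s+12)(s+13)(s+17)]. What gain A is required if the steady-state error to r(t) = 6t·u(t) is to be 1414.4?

15

G(s) has one factor of s in the denominator, so the system is type 1.
K_v = lim_{s→0} s·G(s) = A·6 / (8·12·13·17) = (1/3536)·A.
e_ss = 6/K_v = 1414.4 ⇒ K_v = 15/3536 ⇒ A = (15/3536)/(1/3536) = 15.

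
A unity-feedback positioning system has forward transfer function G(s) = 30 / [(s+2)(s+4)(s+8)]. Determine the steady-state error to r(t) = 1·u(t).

G(s) has no factors of s in the denominator, so the system is type 0.
K_p = lim_{s→0} G(s) = 30 / (2·4·8) = 15/32.
e_ss = 1/(1 + K_p) = 1/(47/32) = 32/47.

32/47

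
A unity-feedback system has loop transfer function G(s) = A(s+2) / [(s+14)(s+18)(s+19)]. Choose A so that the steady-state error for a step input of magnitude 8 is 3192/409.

60

System type = 0 (no poles at s=0).
K_p = lim_{s→0} G(s) = A·2 / (14·18·19) = (1/2394)·A.
e_ss = 8/(1 + K_p) = 3192/409 ⇒ 1 + (1/2394)·A = 409/399 ⇒ A = 60.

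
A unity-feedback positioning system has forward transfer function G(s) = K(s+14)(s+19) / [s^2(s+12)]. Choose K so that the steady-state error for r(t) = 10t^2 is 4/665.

The open loop has two poles at the origin → type 2 system.
K_a = lim_{s→0} s^2·G(s) = K·14·19 / (12) = (133/6)·K.
e_ss = 20/K_a = 4/665 ⇒ K_a = 3325 ⇒ K = 3325/(133/6) = 150.

150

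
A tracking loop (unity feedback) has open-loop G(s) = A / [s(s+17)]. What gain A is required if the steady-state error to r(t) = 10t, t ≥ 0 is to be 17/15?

150

G(s) has one factor of s in the denominator, so the system is type 1.
K_v = lim_{s→0} s·G(s) = A / (17) = (1/17)·A.
e_ss = 10/K_v = 17/15 ⇒ K_v = 150/17 ⇒ A = (150/17)/(1/17) = 150.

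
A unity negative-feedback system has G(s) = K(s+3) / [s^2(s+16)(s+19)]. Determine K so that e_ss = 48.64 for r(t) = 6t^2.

25

G(s) has two factors of s in the denominator, so the system is type 2.
K_a = lim_{s→0} s^2·G(s) = K·3 / (16·19) = (3/304)·K.
e_ss = 12/K_a = 48.64 ⇒ K_a = 75/304 ⇒ K = (75/304)/(3/304) = 25.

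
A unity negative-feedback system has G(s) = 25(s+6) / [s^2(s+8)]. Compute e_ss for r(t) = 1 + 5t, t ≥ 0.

0

The open loop has two poles at the origin → type 2 system. Taking each input component in turn:
  • 1: tracked with zero error.
  • 5t: tracked with zero error.
Total e_ss = 0.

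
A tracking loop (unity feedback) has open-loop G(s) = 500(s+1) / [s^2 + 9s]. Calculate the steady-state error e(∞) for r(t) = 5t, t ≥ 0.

0.09

Lowest-order denominator term is 9s, so the open loop has 1 pole at the origin → type 1 system.
K_v = lim_{s→0} s·G(s) = 500·1 / 9 = 500/9.
e_ss = 5/K_v = 5/(500/9) = 0.09.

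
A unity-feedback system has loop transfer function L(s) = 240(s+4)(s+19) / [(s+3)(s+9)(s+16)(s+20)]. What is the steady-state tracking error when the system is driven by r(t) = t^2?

System type = 0 (no poles at s=0).
K_a = lim_{s→0} s^2·L(s) = 0; the steady-state error to this parabolic input grows without bound.

infinity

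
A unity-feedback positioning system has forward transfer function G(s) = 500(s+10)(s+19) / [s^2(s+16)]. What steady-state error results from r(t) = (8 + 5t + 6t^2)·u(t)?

24/11875

G(s) has two factors of s in the denominator, so the system is type 2. By superposition:
  • 8: tracked with zero error.
  • 5t: tracked with zero error.
  • 6t^2: e_ss = 12/K_a with K_a=5937.5 → 24/11875.
Total e_ss = 24/11875.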